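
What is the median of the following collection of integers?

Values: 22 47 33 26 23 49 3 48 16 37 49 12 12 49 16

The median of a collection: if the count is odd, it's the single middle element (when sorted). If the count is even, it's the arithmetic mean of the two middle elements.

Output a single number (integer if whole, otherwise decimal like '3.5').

Step 1: insert 22 -> lo=[22] (size 1, max 22) hi=[] (size 0) -> median=22
Step 2: insert 47 -> lo=[22] (size 1, max 22) hi=[47] (size 1, min 47) -> median=34.5
Step 3: insert 33 -> lo=[22, 33] (size 2, max 33) hi=[47] (size 1, min 47) -> median=33
Step 4: insert 26 -> lo=[22, 26] (size 2, max 26) hi=[33, 47] (size 2, min 33) -> median=29.5
Step 5: insert 23 -> lo=[22, 23, 26] (size 3, max 26) hi=[33, 47] (size 2, min 33) -> median=26
Step 6: insert 49 -> lo=[22, 23, 26] (size 3, max 26) hi=[33, 47, 49] (size 3, min 33) -> median=29.5
Step 7: insert 3 -> lo=[3, 22, 23, 26] (size 4, max 26) hi=[33, 47, 49] (size 3, min 33) -> median=26
Step 8: insert 48 -> lo=[3, 22, 23, 26] (size 4, max 26) hi=[33, 47, 48, 49] (size 4, min 33) -> median=29.5
Step 9: insert 16 -> lo=[3, 16, 22, 23, 26] (size 5, max 26) hi=[33, 47, 48, 49] (size 4, min 33) -> median=26
Step 10: insert 37 -> lo=[3, 16, 22, 23, 26] (size 5, max 26) hi=[33, 37, 47, 48, 49] (size 5, min 33) -> median=29.5
Step 11: insert 49 -> lo=[3, 16, 22, 23, 26, 33] (size 6, max 33) hi=[37, 47, 48, 49, 49] (size 5, min 37) -> median=33
Step 12: insert 12 -> lo=[3, 12, 16, 22, 23, 26] (size 6, max 26) hi=[33, 37, 47, 48, 49, 49] (size 6, min 33) -> median=29.5
Step 13: insert 12 -> lo=[3, 12, 12, 16, 22, 23, 26] (size 7, max 26) hi=[33, 37, 47, 48, 49, 49] (size 6, min 33) -> median=26
Step 14: insert 49 -> lo=[3, 12, 12, 16, 22, 23, 26] (size 7, max 26) hi=[33, 37, 47, 48, 49, 49, 49] (size 7, min 33) -> median=29.5
Step 15: insert 16 -> lo=[3, 12, 12, 16, 16, 22, 23, 26] (size 8, max 26) hi=[33, 37, 47, 48, 49, 49, 49] (size 7, min 33) -> median=26

Answer: 26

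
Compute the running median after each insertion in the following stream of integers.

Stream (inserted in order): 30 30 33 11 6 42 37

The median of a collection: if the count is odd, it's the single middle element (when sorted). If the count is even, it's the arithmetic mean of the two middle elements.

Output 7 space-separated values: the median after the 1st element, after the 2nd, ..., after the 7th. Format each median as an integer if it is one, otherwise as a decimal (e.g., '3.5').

Step 1: insert 30 -> lo=[30] (size 1, max 30) hi=[] (size 0) -> median=30
Step 2: insert 30 -> lo=[30] (size 1, max 30) hi=[30] (size 1, min 30) -> median=30
Step 3: insert 33 -> lo=[30, 30] (size 2, max 30) hi=[33] (size 1, min 33) -> median=30
Step 4: insert 11 -> lo=[11, 30] (size 2, max 30) hi=[30, 33] (size 2, min 30) -> median=30
Step 5: insert 6 -> lo=[6, 11, 30] (size 3, max 30) hi=[30, 33] (size 2, min 30) -> median=30
Step 6: insert 42 -> lo=[6, 11, 30] (size 3, max 30) hi=[30, 33, 42] (size 3, min 30) -> median=30
Step 7: insert 37 -> lo=[6, 11, 30, 30] (size 4, max 30) hi=[33, 37, 42] (size 3, min 33) -> median=30

Answer: 30 30 30 30 30 30 30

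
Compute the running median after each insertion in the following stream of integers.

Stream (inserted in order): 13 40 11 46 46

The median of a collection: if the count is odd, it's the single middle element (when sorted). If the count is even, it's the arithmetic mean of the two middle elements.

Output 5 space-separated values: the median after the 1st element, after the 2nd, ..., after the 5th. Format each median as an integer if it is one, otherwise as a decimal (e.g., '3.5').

Answer: 13 26.5 13 26.5 40

Derivation:
Step 1: insert 13 -> lo=[13] (size 1, max 13) hi=[] (size 0) -> median=13
Step 2: insert 40 -> lo=[13] (size 1, max 13) hi=[40] (size 1, min 40) -> median=26.5
Step 3: insert 11 -> lo=[11, 13] (size 2, max 13) hi=[40] (size 1, min 40) -> median=13
Step 4: insert 46 -> lo=[11, 13] (size 2, max 13) hi=[40, 46] (size 2, min 40) -> median=26.5
Step 5: insert 46 -> lo=[11, 13, 40] (size 3, max 40) hi=[46, 46] (size 2, min 46) -> median=40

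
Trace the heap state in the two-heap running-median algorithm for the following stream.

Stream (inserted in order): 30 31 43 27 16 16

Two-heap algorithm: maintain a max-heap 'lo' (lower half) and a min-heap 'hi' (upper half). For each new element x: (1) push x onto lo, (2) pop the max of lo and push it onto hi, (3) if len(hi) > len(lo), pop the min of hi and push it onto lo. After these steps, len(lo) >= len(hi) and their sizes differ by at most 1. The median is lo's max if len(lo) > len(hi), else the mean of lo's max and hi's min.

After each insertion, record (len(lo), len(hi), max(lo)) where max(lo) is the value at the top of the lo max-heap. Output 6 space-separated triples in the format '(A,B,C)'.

Step 1: insert 30 -> lo=[30] hi=[] -> (len(lo)=1, len(hi)=0, max(lo)=30)
Step 2: insert 31 -> lo=[30] hi=[31] -> (len(lo)=1, len(hi)=1, max(lo)=30)
Step 3: insert 43 -> lo=[30, 31] hi=[43] -> (len(lo)=2, len(hi)=1, max(lo)=31)
Step 4: insert 27 -> lo=[27, 30] hi=[31, 43] -> (len(lo)=2, len(hi)=2, max(lo)=30)
Step 5: insert 16 -> lo=[16, 27, 30] hi=[31, 43] -> (len(lo)=3, len(hi)=2, max(lo)=30)
Step 6: insert 16 -> lo=[16, 16, 27] hi=[30, 31, 43] -> (len(lo)=3, len(hi)=3, max(lo)=27)

Answer: (1,0,30) (1,1,30) (2,1,31) (2,2,30) (3,2,30) (3,3,27)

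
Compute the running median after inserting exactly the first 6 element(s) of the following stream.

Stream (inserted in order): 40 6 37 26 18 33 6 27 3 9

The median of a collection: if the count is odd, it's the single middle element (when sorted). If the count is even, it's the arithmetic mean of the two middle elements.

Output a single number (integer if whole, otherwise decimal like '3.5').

Answer: 29.5

Derivation:
Step 1: insert 40 -> lo=[40] (size 1, max 40) hi=[] (size 0) -> median=40
Step 2: insert 6 -> lo=[6] (size 1, max 6) hi=[40] (size 1, min 40) -> median=23
Step 3: insert 37 -> lo=[6, 37] (size 2, max 37) hi=[40] (size 1, min 40) -> median=37
Step 4: insert 26 -> lo=[6, 26] (size 2, max 26) hi=[37, 40] (size 2, min 37) -> median=31.5
Step 5: insert 18 -> lo=[6, 18, 26] (size 3, max 26) hi=[37, 40] (size 2, min 37) -> median=26
Step 6: insert 33 -> lo=[6, 18, 26] (size 3, max 26) hi=[33, 37, 40] (size 3, min 33) -> median=29.5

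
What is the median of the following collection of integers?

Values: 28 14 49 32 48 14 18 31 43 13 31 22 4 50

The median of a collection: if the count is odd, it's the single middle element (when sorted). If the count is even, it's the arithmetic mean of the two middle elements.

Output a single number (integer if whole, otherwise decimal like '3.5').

Step 1: insert 28 -> lo=[28] (size 1, max 28) hi=[] (size 0) -> median=28
Step 2: insert 14 -> lo=[14] (size 1, max 14) hi=[28] (size 1, min 28) -> median=21
Step 3: insert 49 -> lo=[14, 28] (size 2, max 28) hi=[49] (size 1, min 49) -> median=28
Step 4: insert 32 -> lo=[14, 28] (size 2, max 28) hi=[32, 49] (size 2, min 32) -> median=30
Step 5: insert 48 -> lo=[14, 28, 32] (size 3, max 32) hi=[48, 49] (size 2, min 48) -> median=32
Step 6: insert 14 -> lo=[14, 14, 28] (size 3, max 28) hi=[32, 48, 49] (size 3, min 32) -> median=30
Step 7: insert 18 -> lo=[14, 14, 18, 28] (size 4, max 28) hi=[32, 48, 49] (size 3, min 32) -> median=28
Step 8: insert 31 -> lo=[14, 14, 18, 28] (size 4, max 28) hi=[31, 32, 48, 49] (size 4, min 31) -> median=29.5
Step 9: insert 43 -> lo=[14, 14, 18, 28, 31] (size 5, max 31) hi=[32, 43, 48, 49] (size 4, min 32) -> median=31
Step 10: insert 13 -> lo=[13, 14, 14, 18, 28] (size 5, max 28) hi=[31, 32, 43, 48, 49] (size 5, min 31) -> median=29.5
Step 11: insert 31 -> lo=[13, 14, 14, 18, 28, 31] (size 6, max 31) hi=[31, 32, 43, 48, 49] (size 5, min 31) -> median=31
Step 12: insert 22 -> lo=[13, 14, 14, 18, 22, 28] (size 6, max 28) hi=[31, 31, 32, 43, 48, 49] (size 6, min 31) -> median=29.5
Step 13: insert 4 -> lo=[4, 13, 14, 14, 18, 22, 28] (size 7, max 28) hi=[31, 31, 32, 43, 48, 49] (size 6, min 31) -> median=28
Step 14: insert 50 -> lo=[4, 13, 14, 14, 18, 22, 28] (size 7, max 28) hi=[31, 31, 32, 43, 48, 49, 50] (size 7, min 31) -> median=29.5

Answer: 29.5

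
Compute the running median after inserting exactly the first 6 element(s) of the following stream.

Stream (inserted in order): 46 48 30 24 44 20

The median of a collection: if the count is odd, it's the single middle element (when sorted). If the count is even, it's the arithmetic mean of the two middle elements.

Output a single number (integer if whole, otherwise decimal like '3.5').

Answer: 37

Derivation:
Step 1: insert 46 -> lo=[46] (size 1, max 46) hi=[] (size 0) -> median=46
Step 2: insert 48 -> lo=[46] (size 1, max 46) hi=[48] (size 1, min 48) -> median=47
Step 3: insert 30 -> lo=[30, 46] (size 2, max 46) hi=[48] (size 1, min 48) -> median=46
Step 4: insert 24 -> lo=[24, 30] (size 2, max 30) hi=[46, 48] (size 2, min 46) -> median=38
Step 5: insert 44 -> lo=[24, 30, 44] (size 3, max 44) hi=[46, 48] (size 2, min 46) -> median=44
Step 6: insert 20 -> lo=[20, 24, 30] (size 3, max 30) hi=[44, 46, 48] (size 3, min 44) -> median=37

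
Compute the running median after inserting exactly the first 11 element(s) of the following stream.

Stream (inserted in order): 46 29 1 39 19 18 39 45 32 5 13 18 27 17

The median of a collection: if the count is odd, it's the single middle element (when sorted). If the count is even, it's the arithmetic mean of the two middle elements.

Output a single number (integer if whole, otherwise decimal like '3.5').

Step 1: insert 46 -> lo=[46] (size 1, max 46) hi=[] (size 0) -> median=46
Step 2: insert 29 -> lo=[29] (size 1, max 29) hi=[46] (size 1, min 46) -> median=37.5
Step 3: insert 1 -> lo=[1, 29] (size 2, max 29) hi=[46] (size 1, min 46) -> median=29
Step 4: insert 39 -> lo=[1, 29] (size 2, max 29) hi=[39, 46] (size 2, min 39) -> median=34
Step 5: insert 19 -> lo=[1, 19, 29] (size 3, max 29) hi=[39, 46] (size 2, min 39) -> median=29
Step 6: insert 18 -> lo=[1, 18, 19] (size 3, max 19) hi=[29, 39, 46] (size 3, min 29) -> median=24
Step 7: insert 39 -> lo=[1, 18, 19, 29] (size 4, max 29) hi=[39, 39, 46] (size 3, min 39) -> median=29
Step 8: insert 45 -> lo=[1, 18, 19, 29] (size 4, max 29) hi=[39, 39, 45, 46] (size 4, min 39) -> median=34
Step 9: insert 32 -> lo=[1, 18, 19, 29, 32] (size 5, max 32) hi=[39, 39, 45, 46] (size 4, min 39) -> median=32
Step 10: insert 5 -> lo=[1, 5, 18, 19, 29] (size 5, max 29) hi=[32, 39, 39, 45, 46] (size 5, min 32) -> median=30.5
Step 11: insert 13 -> lo=[1, 5, 13, 18, 19, 29] (size 6, max 29) hi=[32, 39, 39, 45, 46] (size 5, min 32) -> median=29

Answer: 29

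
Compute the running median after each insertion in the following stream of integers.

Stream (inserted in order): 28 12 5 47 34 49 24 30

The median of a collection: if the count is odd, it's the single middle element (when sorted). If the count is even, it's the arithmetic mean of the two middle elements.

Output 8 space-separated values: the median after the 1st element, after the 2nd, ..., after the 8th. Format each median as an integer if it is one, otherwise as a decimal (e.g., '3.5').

Step 1: insert 28 -> lo=[28] (size 1, max 28) hi=[] (size 0) -> median=28
Step 2: insert 12 -> lo=[12] (size 1, max 12) hi=[28] (size 1, min 28) -> median=20
Step 3: insert 5 -> lo=[5, 12] (size 2, max 12) hi=[28] (size 1, min 28) -> median=12
Step 4: insert 47 -> lo=[5, 12] (size 2, max 12) hi=[28, 47] (size 2, min 28) -> median=20
Step 5: insert 34 -> lo=[5, 12, 28] (size 3, max 28) hi=[34, 47] (size 2, min 34) -> median=28
Step 6: insert 49 -> lo=[5, 12, 28] (size 3, max 28) hi=[34, 47, 49] (size 3, min 34) -> median=31
Step 7: insert 24 -> lo=[5, 12, 24, 28] (size 4, max 28) hi=[34, 47, 49] (size 3, min 34) -> median=28
Step 8: insert 30 -> lo=[5, 12, 24, 28] (size 4, max 28) hi=[30, 34, 47, 49] (size 4, min 30) -> median=29

Answer: 28 20 12 20 28 31 28 29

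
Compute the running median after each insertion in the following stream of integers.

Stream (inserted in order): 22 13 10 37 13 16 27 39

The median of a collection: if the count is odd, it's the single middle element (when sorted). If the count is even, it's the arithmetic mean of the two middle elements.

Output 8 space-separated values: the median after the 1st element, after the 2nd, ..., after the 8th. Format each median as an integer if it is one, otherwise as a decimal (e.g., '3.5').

Step 1: insert 22 -> lo=[22] (size 1, max 22) hi=[] (size 0) -> median=22
Step 2: insert 13 -> lo=[13] (size 1, max 13) hi=[22] (size 1, min 22) -> median=17.5
Step 3: insert 10 -> lo=[10, 13] (size 2, max 13) hi=[22] (size 1, min 22) -> median=13
Step 4: insert 37 -> lo=[10, 13] (size 2, max 13) hi=[22, 37] (size 2, min 22) -> median=17.5
Step 5: insert 13 -> lo=[10, 13, 13] (size 3, max 13) hi=[22, 37] (size 2, min 22) -> median=13
Step 6: insert 16 -> lo=[10, 13, 13] (size 3, max 13) hi=[16, 22, 37] (size 3, min 16) -> median=14.5
Step 7: insert 27 -> lo=[10, 13, 13, 16] (size 4, max 16) hi=[22, 27, 37] (size 3, min 22) -> median=16
Step 8: insert 39 -> lo=[10, 13, 13, 16] (size 4, max 16) hi=[22, 27, 37, 39] (size 4, min 22) -> median=19

Answer: 22 17.5 13 17.5 13 14.5 16 19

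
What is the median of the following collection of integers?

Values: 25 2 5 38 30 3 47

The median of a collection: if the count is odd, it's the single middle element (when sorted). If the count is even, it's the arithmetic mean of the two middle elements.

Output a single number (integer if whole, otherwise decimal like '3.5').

Step 1: insert 25 -> lo=[25] (size 1, max 25) hi=[] (size 0) -> median=25
Step 2: insert 2 -> lo=[2] (size 1, max 2) hi=[25] (size 1, min 25) -> median=13.5
Step 3: insert 5 -> lo=[2, 5] (size 2, max 5) hi=[25] (size 1, min 25) -> median=5
Step 4: insert 38 -> lo=[2, 5] (size 2, max 5) hi=[25, 38] (size 2, min 25) -> median=15
Step 5: insert 30 -> lo=[2, 5, 25] (size 3, max 25) hi=[30, 38] (size 2, min 30) -> median=25
Step 6: insert 3 -> lo=[2, 3, 5] (size 3, max 5) hi=[25, 30, 38] (size 3, min 25) -> median=15
Step 7: insert 47 -> lo=[2, 3, 5, 25] (size 4, max 25) hi=[30, 38, 47] (size 3, min 30) -> median=25

Answer: 25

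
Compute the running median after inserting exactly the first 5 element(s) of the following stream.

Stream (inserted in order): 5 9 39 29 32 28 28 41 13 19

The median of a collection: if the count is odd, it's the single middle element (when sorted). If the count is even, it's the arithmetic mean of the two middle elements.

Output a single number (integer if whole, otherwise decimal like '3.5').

Answer: 29

Derivation:
Step 1: insert 5 -> lo=[5] (size 1, max 5) hi=[] (size 0) -> median=5
Step 2: insert 9 -> lo=[5] (size 1, max 5) hi=[9] (size 1, min 9) -> median=7
Step 3: insert 39 -> lo=[5, 9] (size 2, max 9) hi=[39] (size 1, min 39) -> median=9
Step 4: insert 29 -> lo=[5, 9] (size 2, max 9) hi=[29, 39] (size 2, min 29) -> median=19
Step 5: insert 32 -> lo=[5, 9, 29] (size 3, max 29) hi=[32, 39] (size 2, min 32) -> median=29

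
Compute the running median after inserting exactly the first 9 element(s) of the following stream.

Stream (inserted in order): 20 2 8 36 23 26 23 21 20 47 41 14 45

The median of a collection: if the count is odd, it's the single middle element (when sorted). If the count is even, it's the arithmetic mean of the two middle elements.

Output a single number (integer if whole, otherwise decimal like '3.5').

Step 1: insert 20 -> lo=[20] (size 1, max 20) hi=[] (size 0) -> median=20
Step 2: insert 2 -> lo=[2] (size 1, max 2) hi=[20] (size 1, min 20) -> median=11
Step 3: insert 8 -> lo=[2, 8] (size 2, max 8) hi=[20] (size 1, min 20) -> median=8
Step 4: insert 36 -> lo=[2, 8] (size 2, max 8) hi=[20, 36] (size 2, min 20) -> median=14
Step 5: insert 23 -> lo=[2, 8, 20] (size 3, max 20) hi=[23, 36] (size 2, min 23) -> median=20
Step 6: insert 26 -> lo=[2, 8, 20] (size 3, max 20) hi=[23, 26, 36] (size 3, min 23) -> median=21.5
Step 7: insert 23 -> lo=[2, 8, 20, 23] (size 4, max 23) hi=[23, 26, 36] (size 3, min 23) -> median=23
Step 8: insert 21 -> lo=[2, 8, 20, 21] (size 4, max 21) hi=[23, 23, 26, 36] (size 4, min 23) -> median=22
Step 9: insert 20 -> lo=[2, 8, 20, 20, 21] (size 5, max 21) hi=[23, 23, 26, 36] (size 4, min 23) -> median=21

Answer: 21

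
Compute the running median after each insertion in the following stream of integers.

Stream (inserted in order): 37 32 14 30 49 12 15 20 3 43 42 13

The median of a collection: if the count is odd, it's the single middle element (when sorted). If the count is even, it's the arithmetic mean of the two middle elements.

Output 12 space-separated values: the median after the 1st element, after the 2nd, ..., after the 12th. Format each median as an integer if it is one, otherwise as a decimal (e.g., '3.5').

Step 1: insert 37 -> lo=[37] (size 1, max 37) hi=[] (size 0) -> median=37
Step 2: insert 32 -> lo=[32] (size 1, max 32) hi=[37] (size 1, min 37) -> median=34.5
Step 3: insert 14 -> lo=[14, 32] (size 2, max 32) hi=[37] (size 1, min 37) -> median=32
Step 4: insert 30 -> lo=[14, 30] (size 2, max 30) hi=[32, 37] (size 2, min 32) -> median=31
Step 5: insert 49 -> lo=[14, 30, 32] (size 3, max 32) hi=[37, 49] (size 2, min 37) -> median=32
Step 6: insert 12 -> lo=[12, 14, 30] (size 3, max 30) hi=[32, 37, 49] (size 3, min 32) -> median=31
Step 7: insert 15 -> lo=[12, 14, 15, 30] (size 4, max 30) hi=[32, 37, 49] (size 3, min 32) -> median=30
Step 8: insert 20 -> lo=[12, 14, 15, 20] (size 4, max 20) hi=[30, 32, 37, 49] (size 4, min 30) -> median=25
Step 9: insert 3 -> lo=[3, 12, 14, 15, 20] (size 5, max 20) hi=[30, 32, 37, 49] (size 4, min 30) -> median=20
Step 10: insert 43 -> lo=[3, 12, 14, 15, 20] (size 5, max 20) hi=[30, 32, 37, 43, 49] (size 5, min 30) -> median=25
Step 11: insert 42 -> lo=[3, 12, 14, 15, 20, 30] (size 6, max 30) hi=[32, 37, 42, 43, 49] (size 5, min 32) -> median=30
Step 12: insert 13 -> lo=[3, 12, 13, 14, 15, 20] (size 6, max 20) hi=[30, 32, 37, 42, 43, 49] (size 6, min 30) -> median=25

Answer: 37 34.5 32 31 32 31 30 25 20 25 30 25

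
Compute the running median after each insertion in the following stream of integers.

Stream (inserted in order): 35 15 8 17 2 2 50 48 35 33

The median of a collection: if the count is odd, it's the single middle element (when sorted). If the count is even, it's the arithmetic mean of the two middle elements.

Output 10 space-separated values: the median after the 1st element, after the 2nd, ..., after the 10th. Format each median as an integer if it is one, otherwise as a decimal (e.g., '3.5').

Step 1: insert 35 -> lo=[35] (size 1, max 35) hi=[] (size 0) -> median=35
Step 2: insert 15 -> lo=[15] (size 1, max 15) hi=[35] (size 1, min 35) -> median=25
Step 3: insert 8 -> lo=[8, 15] (size 2, max 15) hi=[35] (size 1, min 35) -> median=15
Step 4: insert 17 -> lo=[8, 15] (size 2, max 15) hi=[17, 35] (size 2, min 17) -> median=16
Step 5: insert 2 -> lo=[2, 8, 15] (size 3, max 15) hi=[17, 35] (size 2, min 17) -> median=15
Step 6: insert 2 -> lo=[2, 2, 8] (size 3, max 8) hi=[15, 17, 35] (size 3, min 15) -> median=11.5
Step 7: insert 50 -> lo=[2, 2, 8, 15] (size 4, max 15) hi=[17, 35, 50] (size 3, min 17) -> median=15
Step 8: insert 48 -> lo=[2, 2, 8, 15] (size 4, max 15) hi=[17, 35, 48, 50] (size 4, min 17) -> median=16
Step 9: insert 35 -> lo=[2, 2, 8, 15, 17] (size 5, max 17) hi=[35, 35, 48, 50] (size 4, min 35) -> median=17
Step 10: insert 33 -> lo=[2, 2, 8, 15, 17] (size 5, max 17) hi=[33, 35, 35, 48, 50] (size 5, min 33) -> median=25

Answer: 35 25 15 16 15 11.5 15 16 17 25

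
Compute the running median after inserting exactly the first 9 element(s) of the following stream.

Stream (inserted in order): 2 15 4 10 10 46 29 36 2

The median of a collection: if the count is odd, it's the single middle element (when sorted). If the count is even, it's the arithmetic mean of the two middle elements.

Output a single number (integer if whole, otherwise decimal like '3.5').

Answer: 10

Derivation:
Step 1: insert 2 -> lo=[2] (size 1, max 2) hi=[] (size 0) -> median=2
Step 2: insert 15 -> lo=[2] (size 1, max 2) hi=[15] (size 1, min 15) -> median=8.5
Step 3: insert 4 -> lo=[2, 4] (size 2, max 4) hi=[15] (size 1, min 15) -> median=4
Step 4: insert 10 -> lo=[2, 4] (size 2, max 4) hi=[10, 15] (size 2, min 10) -> median=7
Step 5: insert 10 -> lo=[2, 4, 10] (size 3, max 10) hi=[10, 15] (size 2, min 10) -> median=10
Step 6: insert 46 -> lo=[2, 4, 10] (size 3, max 10) hi=[10, 15, 46] (size 3, min 10) -> median=10
Step 7: insert 29 -> lo=[2, 4, 10, 10] (size 4, max 10) hi=[15, 29, 46] (size 3, min 15) -> median=10
Step 8: insert 36 -> lo=[2, 4, 10, 10] (size 4, max 10) hi=[15, 29, 36, 46] (size 4, min 15) -> median=12.5
Step 9: insert 2 -> lo=[2, 2, 4, 10, 10] (size 5, max 10) hi=[15, 29, 36, 46] (size 4, min 15) -> median=10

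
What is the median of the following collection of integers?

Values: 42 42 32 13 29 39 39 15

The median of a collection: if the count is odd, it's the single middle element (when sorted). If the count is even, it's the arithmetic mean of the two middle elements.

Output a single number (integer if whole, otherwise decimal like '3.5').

Step 1: insert 42 -> lo=[42] (size 1, max 42) hi=[] (size 0) -> median=42
Step 2: insert 42 -> lo=[42] (size 1, max 42) hi=[42] (size 1, min 42) -> median=42
Step 3: insert 32 -> lo=[32, 42] (size 2, max 42) hi=[42] (size 1, min 42) -> median=42
Step 4: insert 13 -> lo=[13, 32] (size 2, max 32) hi=[42, 42] (size 2, min 42) -> median=37
Step 5: insert 29 -> lo=[13, 29, 32] (size 3, max 32) hi=[42, 42] (size 2, min 42) -> median=32
Step 6: insert 39 -> lo=[13, 29, 32] (size 3, max 32) hi=[39, 42, 42] (size 3, min 39) -> median=35.5
Step 7: insert 39 -> lo=[13, 29, 32, 39] (size 4, max 39) hi=[39, 42, 42] (size 3, min 39) -> median=39
Step 8: insert 15 -> lo=[13, 15, 29, 32] (size 4, max 32) hi=[39, 39, 42, 42] (size 4, min 39) -> median=35.5

Answer: 35.5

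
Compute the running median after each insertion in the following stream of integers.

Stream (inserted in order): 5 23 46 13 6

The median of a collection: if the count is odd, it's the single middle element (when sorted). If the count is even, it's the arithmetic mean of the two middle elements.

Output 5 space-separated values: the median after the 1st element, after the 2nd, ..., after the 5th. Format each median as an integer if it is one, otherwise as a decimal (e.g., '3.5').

Step 1: insert 5 -> lo=[5] (size 1, max 5) hi=[] (size 0) -> median=5
Step 2: insert 23 -> lo=[5] (size 1, max 5) hi=[23] (size 1, min 23) -> median=14
Step 3: insert 46 -> lo=[5, 23] (size 2, max 23) hi=[46] (size 1, min 46) -> median=23
Step 4: insert 13 -> lo=[5, 13] (size 2, max 13) hi=[23, 46] (size 2, min 23) -> median=18
Step 5: insert 6 -> lo=[5, 6, 13] (size 3, max 13) hi=[23, 46] (size 2, min 23) -> median=13

Answer: 5 14 23 18 13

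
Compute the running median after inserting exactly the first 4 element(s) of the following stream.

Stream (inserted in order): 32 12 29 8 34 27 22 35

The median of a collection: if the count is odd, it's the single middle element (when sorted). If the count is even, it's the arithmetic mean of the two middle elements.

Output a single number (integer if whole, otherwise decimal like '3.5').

Step 1: insert 32 -> lo=[32] (size 1, max 32) hi=[] (size 0) -> median=32
Step 2: insert 12 -> lo=[12] (size 1, max 12) hi=[32] (size 1, min 32) -> median=22
Step 3: insert 29 -> lo=[12, 29] (size 2, max 29) hi=[32] (size 1, min 32) -> median=29
Step 4: insert 8 -> lo=[8, 12] (size 2, max 12) hi=[29, 32] (size 2, min 29) -> median=20.5

Answer: 20.5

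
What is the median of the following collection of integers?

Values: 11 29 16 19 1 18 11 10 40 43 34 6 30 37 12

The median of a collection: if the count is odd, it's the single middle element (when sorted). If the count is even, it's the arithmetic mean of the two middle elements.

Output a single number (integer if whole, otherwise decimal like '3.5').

Step 1: insert 11 -> lo=[11] (size 1, max 11) hi=[] (size 0) -> median=11
Step 2: insert 29 -> lo=[11] (size 1, max 11) hi=[29] (size 1, min 29) -> median=20
Step 3: insert 16 -> lo=[11, 16] (size 2, max 16) hi=[29] (size 1, min 29) -> median=16
Step 4: insert 19 -> lo=[11, 16] (size 2, max 16) hi=[19, 29] (size 2, min 19) -> median=17.5
Step 5: insert 1 -> lo=[1, 11, 16] (size 3, max 16) hi=[19, 29] (size 2, min 19) -> median=16
Step 6: insert 18 -> lo=[1, 11, 16] (size 3, max 16) hi=[18, 19, 29] (size 3, min 18) -> median=17
Step 7: insert 11 -> lo=[1, 11, 11, 16] (size 4, max 16) hi=[18, 19, 29] (size 3, min 18) -> median=16
Step 8: insert 10 -> lo=[1, 10, 11, 11] (size 4, max 11) hi=[16, 18, 19, 29] (size 4, min 16) -> median=13.5
Step 9: insert 40 -> lo=[1, 10, 11, 11, 16] (size 5, max 16) hi=[18, 19, 29, 40] (size 4, min 18) -> median=16
Step 10: insert 43 -> lo=[1, 10, 11, 11, 16] (size 5, max 16) hi=[18, 19, 29, 40, 43] (size 5, min 18) -> median=17
Step 11: insert 34 -> lo=[1, 10, 11, 11, 16, 18] (size 6, max 18) hi=[19, 29, 34, 40, 43] (size 5, min 19) -> median=18
Step 12: insert 6 -> lo=[1, 6, 10, 11, 11, 16] (size 6, max 16) hi=[18, 19, 29, 34, 40, 43] (size 6, min 18) -> median=17
Step 13: insert 30 -> lo=[1, 6, 10, 11, 11, 16, 18] (size 7, max 18) hi=[19, 29, 30, 34, 40, 43] (size 6, min 19) -> median=18
Step 14: insert 37 -> lo=[1, 6, 10, 11, 11, 16, 18] (size 7, max 18) hi=[19, 29, 30, 34, 37, 40, 43] (size 7, min 19) -> median=18.5
Step 15: insert 12 -> lo=[1, 6, 10, 11, 11, 12, 16, 18] (size 8, max 18) hi=[19, 29, 30, 34, 37, 40, 43] (size 7, min 19) -> median=18

Answer: 18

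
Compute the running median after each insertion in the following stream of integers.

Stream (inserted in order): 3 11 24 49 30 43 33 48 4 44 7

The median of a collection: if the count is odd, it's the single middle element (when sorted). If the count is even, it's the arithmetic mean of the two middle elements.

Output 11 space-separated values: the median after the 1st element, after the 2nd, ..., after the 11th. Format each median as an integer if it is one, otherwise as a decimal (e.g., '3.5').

Answer: 3 7 11 17.5 24 27 30 31.5 30 31.5 30

Derivation:
Step 1: insert 3 -> lo=[3] (size 1, max 3) hi=[] (size 0) -> median=3
Step 2: insert 11 -> lo=[3] (size 1, max 3) hi=[11] (size 1, min 11) -> median=7
Step 3: insert 24 -> lo=[3, 11] (size 2, max 11) hi=[24] (size 1, min 24) -> median=11
Step 4: insert 49 -> lo=[3, 11] (size 2, max 11) hi=[24, 49] (size 2, min 24) -> median=17.5
Step 5: insert 30 -> lo=[3, 11, 24] (size 3, max 24) hi=[30, 49] (size 2, min 30) -> median=24
Step 6: insert 43 -> lo=[3, 11, 24] (size 3, max 24) hi=[30, 43, 49] (size 3, min 30) -> median=27
Step 7: insert 33 -> lo=[3, 11, 24, 30] (size 4, max 30) hi=[33, 43, 49] (size 3, min 33) -> median=30
Step 8: insert 48 -> lo=[3, 11, 24, 30] (size 4, max 30) hi=[33, 43, 48, 49] (size 4, min 33) -> median=31.5
Step 9: insert 4 -> lo=[3, 4, 11, 24, 30] (size 5, max 30) hi=[33, 43, 48, 49] (size 4, min 33) -> median=30
Step 10: insert 44 -> lo=[3, 4, 11, 24, 30] (size 5, max 30) hi=[33, 43, 44, 48, 49] (size 5, min 33) -> median=31.5
Step 11: insert 7 -> lo=[3, 4, 7, 11, 24, 30] (size 6, max 30) hi=[33, 43, 44, 48, 49] (size 5, min 33) -> median=30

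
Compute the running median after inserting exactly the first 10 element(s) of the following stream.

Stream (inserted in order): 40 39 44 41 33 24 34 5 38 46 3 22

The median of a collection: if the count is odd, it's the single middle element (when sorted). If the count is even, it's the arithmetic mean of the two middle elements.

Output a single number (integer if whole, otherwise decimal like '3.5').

Step 1: insert 40 -> lo=[40] (size 1, max 40) hi=[] (size 0) -> median=40
Step 2: insert 39 -> lo=[39] (size 1, max 39) hi=[40] (size 1, min 40) -> median=39.5
Step 3: insert 44 -> lo=[39, 40] (size 2, max 40) hi=[44] (size 1, min 44) -> median=40
Step 4: insert 41 -> lo=[39, 40] (size 2, max 40) hi=[41, 44] (size 2, min 41) -> median=40.5
Step 5: insert 33 -> lo=[33, 39, 40] (size 3, max 40) hi=[41, 44] (size 2, min 41) -> median=40
Step 6: insert 24 -> lo=[24, 33, 39] (size 3, max 39) hi=[40, 41, 44] (size 3, min 40) -> median=39.5
Step 7: insert 34 -> lo=[24, 33, 34, 39] (size 4, max 39) hi=[40, 41, 44] (size 3, min 40) -> median=39
Step 8: insert 5 -> lo=[5, 24, 33, 34] (size 4, max 34) hi=[39, 40, 41, 44] (size 4, min 39) -> median=36.5
Step 9: insert 38 -> lo=[5, 24, 33, 34, 38] (size 5, max 38) hi=[39, 40, 41, 44] (size 4, min 39) -> median=38
Step 10: insert 46 -> lo=[5, 24, 33, 34, 38] (size 5, max 38) hi=[39, 40, 41, 44, 46] (size 5, min 39) -> median=38.5

Answer: 38.5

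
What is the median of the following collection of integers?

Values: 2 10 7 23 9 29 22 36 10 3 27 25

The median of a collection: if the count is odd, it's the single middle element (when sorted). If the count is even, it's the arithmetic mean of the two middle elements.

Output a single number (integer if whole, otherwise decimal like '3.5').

Answer: 16

Derivation:
Step 1: insert 2 -> lo=[2] (size 1, max 2) hi=[] (size 0) -> median=2
Step 2: insert 10 -> lo=[2] (size 1, max 2) hi=[10] (size 1, min 10) -> median=6
Step 3: insert 7 -> lo=[2, 7] (size 2, max 7) hi=[10] (size 1, min 10) -> median=7
Step 4: insert 23 -> lo=[2, 7] (size 2, max 7) hi=[10, 23] (size 2, min 10) -> median=8.5
Step 5: insert 9 -> lo=[2, 7, 9] (size 3, max 9) hi=[10, 23] (size 2, min 10) -> median=9
Step 6: insert 29 -> lo=[2, 7, 9] (size 3, max 9) hi=[10, 23, 29] (size 3, min 10) -> median=9.5
Step 7: insert 22 -> lo=[2, 7, 9, 10] (size 4, max 10) hi=[22, 23, 29] (size 3, min 22) -> median=10
Step 8: insert 36 -> lo=[2, 7, 9, 10] (size 4, max 10) hi=[22, 23, 29, 36] (size 4, min 22) -> median=16
Step 9: insert 10 -> lo=[2, 7, 9, 10, 10] (size 5, max 10) hi=[22, 23, 29, 36] (size 4, min 22) -> median=10
Step 10: insert 3 -> lo=[2, 3, 7, 9, 10] (size 5, max 10) hi=[10, 22, 23, 29, 36] (size 5, min 10) -> median=10
Step 11: insert 27 -> lo=[2, 3, 7, 9, 10, 10] (size 6, max 10) hi=[22, 23, 27, 29, 36] (size 5, min 22) -> median=10
Step 12: insert 25 -> lo=[2, 3, 7, 9, 10, 10] (size 6, max 10) hi=[22, 23, 25, 27, 29, 36] (size 6, min 22) -> median=16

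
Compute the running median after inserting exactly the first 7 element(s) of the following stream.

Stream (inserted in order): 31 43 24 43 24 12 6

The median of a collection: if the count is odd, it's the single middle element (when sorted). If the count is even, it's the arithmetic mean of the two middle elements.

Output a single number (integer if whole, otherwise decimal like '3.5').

Answer: 24

Derivation:
Step 1: insert 31 -> lo=[31] (size 1, max 31) hi=[] (size 0) -> median=31
Step 2: insert 43 -> lo=[31] (size 1, max 31) hi=[43] (size 1, min 43) -> median=37
Step 3: insert 24 -> lo=[24, 31] (size 2, max 31) hi=[43] (size 1, min 43) -> median=31
Step 4: insert 43 -> lo=[24, 31] (size 2, max 31) hi=[43, 43] (size 2, min 43) -> median=37
Step 5: insert 24 -> lo=[24, 24, 31] (size 3, max 31) hi=[43, 43] (size 2, min 43) -> median=31
Step 6: insert 12 -> lo=[12, 24, 24] (size 3, max 24) hi=[31, 43, 43] (size 3, min 31) -> median=27.5
Step 7: insert 6 -> lo=[6, 12, 24, 24] (size 4, max 24) hi=[31, 43, 43] (size 3, min 31) -> median=24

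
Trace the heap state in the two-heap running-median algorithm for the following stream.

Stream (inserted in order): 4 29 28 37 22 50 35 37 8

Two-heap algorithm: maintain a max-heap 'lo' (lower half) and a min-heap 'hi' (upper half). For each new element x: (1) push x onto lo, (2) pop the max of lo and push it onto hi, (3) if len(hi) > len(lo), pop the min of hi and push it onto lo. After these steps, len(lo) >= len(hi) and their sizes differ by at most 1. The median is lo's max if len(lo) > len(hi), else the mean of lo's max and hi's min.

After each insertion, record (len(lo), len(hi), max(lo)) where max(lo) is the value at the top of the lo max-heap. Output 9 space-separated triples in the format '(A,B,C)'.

Answer: (1,0,4) (1,1,4) (2,1,28) (2,2,28) (3,2,28) (3,3,28) (4,3,29) (4,4,29) (5,4,29)

Derivation:
Step 1: insert 4 -> lo=[4] hi=[] -> (len(lo)=1, len(hi)=0, max(lo)=4)
Step 2: insert 29 -> lo=[4] hi=[29] -> (len(lo)=1, len(hi)=1, max(lo)=4)
Step 3: insert 28 -> lo=[4, 28] hi=[29] -> (len(lo)=2, len(hi)=1, max(lo)=28)
Step 4: insert 37 -> lo=[4, 28] hi=[29, 37] -> (len(lo)=2, len(hi)=2, max(lo)=28)
Step 5: insert 22 -> lo=[4, 22, 28] hi=[29, 37] -> (len(lo)=3, len(hi)=2, max(lo)=28)
Step 6: insert 50 -> lo=[4, 22, 28] hi=[29, 37, 50] -> (len(lo)=3, len(hi)=3, max(lo)=28)
Step 7: insert 35 -> lo=[4, 22, 28, 29] hi=[35, 37, 50] -> (len(lo)=4, len(hi)=3, max(lo)=29)
Step 8: insert 37 -> lo=[4, 22, 28, 29] hi=[35, 37, 37, 50] -> (len(lo)=4, len(hi)=4, max(lo)=29)
Step 9: insert 8 -> lo=[4, 8, 22, 28, 29] hi=[35, 37, 37, 50] -> (len(lo)=5, len(hi)=4, max(lo)=29)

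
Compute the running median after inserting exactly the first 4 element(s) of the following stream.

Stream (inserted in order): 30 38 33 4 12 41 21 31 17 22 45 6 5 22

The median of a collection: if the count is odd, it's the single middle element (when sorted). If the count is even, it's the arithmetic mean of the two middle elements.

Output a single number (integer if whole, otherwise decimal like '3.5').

Step 1: insert 30 -> lo=[30] (size 1, max 30) hi=[] (size 0) -> median=30
Step 2: insert 38 -> lo=[30] (size 1, max 30) hi=[38] (size 1, min 38) -> median=34
Step 3: insert 33 -> lo=[30, 33] (size 2, max 33) hi=[38] (size 1, min 38) -> median=33
Step 4: insert 4 -> lo=[4, 30] (size 2, max 30) hi=[33, 38] (size 2, min 33) -> median=31.5

Answer: 31.5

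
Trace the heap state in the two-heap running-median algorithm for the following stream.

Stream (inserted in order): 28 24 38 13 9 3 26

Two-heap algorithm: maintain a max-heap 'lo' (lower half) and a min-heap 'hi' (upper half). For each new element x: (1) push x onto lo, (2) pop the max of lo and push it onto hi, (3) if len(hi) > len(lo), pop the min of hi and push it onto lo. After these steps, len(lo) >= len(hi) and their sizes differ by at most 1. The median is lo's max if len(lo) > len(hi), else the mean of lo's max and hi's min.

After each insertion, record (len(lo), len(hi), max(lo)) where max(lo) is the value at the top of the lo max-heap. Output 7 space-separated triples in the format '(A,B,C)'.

Answer: (1,0,28) (1,1,24) (2,1,28) (2,2,24) (3,2,24) (3,3,13) (4,3,24)

Derivation:
Step 1: insert 28 -> lo=[28] hi=[] -> (len(lo)=1, len(hi)=0, max(lo)=28)
Step 2: insert 24 -> lo=[24] hi=[28] -> (len(lo)=1, len(hi)=1, max(lo)=24)
Step 3: insert 38 -> lo=[24, 28] hi=[38] -> (len(lo)=2, len(hi)=1, max(lo)=28)
Step 4: insert 13 -> lo=[13, 24] hi=[28, 38] -> (len(lo)=2, len(hi)=2, max(lo)=24)
Step 5: insert 9 -> lo=[9, 13, 24] hi=[28, 38] -> (len(lo)=3, len(hi)=2, max(lo)=24)
Step 6: insert 3 -> lo=[3, 9, 13] hi=[24, 28, 38] -> (len(lo)=3, len(hi)=3, max(lo)=13)
Step 7: insert 26 -> lo=[3, 9, 13, 24] hi=[26, 28, 38] -> (len(lo)=4, len(hi)=3, max(lo)=24)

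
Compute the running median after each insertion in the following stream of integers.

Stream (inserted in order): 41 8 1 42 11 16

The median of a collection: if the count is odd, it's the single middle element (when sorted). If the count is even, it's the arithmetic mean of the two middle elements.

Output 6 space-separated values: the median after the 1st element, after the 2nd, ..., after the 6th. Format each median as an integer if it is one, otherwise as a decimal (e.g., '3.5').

Answer: 41 24.5 8 24.5 11 13.5

Derivation:
Step 1: insert 41 -> lo=[41] (size 1, max 41) hi=[] (size 0) -> median=41
Step 2: insert 8 -> lo=[8] (size 1, max 8) hi=[41] (size 1, min 41) -> median=24.5
Step 3: insert 1 -> lo=[1, 8] (size 2, max 8) hi=[41] (size 1, min 41) -> median=8
Step 4: insert 42 -> lo=[1, 8] (size 2, max 8) hi=[41, 42] (size 2, min 41) -> median=24.5
Step 5: insert 11 -> lo=[1, 8, 11] (size 3, max 11) hi=[41, 42] (size 2, min 41) -> median=11
Step 6: insert 16 -> lo=[1, 8, 11] (size 3, max 11) hi=[16, 41, 42] (size 3, min 16) -> median=13.5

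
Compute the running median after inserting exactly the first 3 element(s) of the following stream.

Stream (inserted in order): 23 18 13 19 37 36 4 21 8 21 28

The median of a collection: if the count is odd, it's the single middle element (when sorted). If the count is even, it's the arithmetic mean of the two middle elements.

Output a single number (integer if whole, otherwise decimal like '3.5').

Answer: 18

Derivation:
Step 1: insert 23 -> lo=[23] (size 1, max 23) hi=[] (size 0) -> median=23
Step 2: insert 18 -> lo=[18] (size 1, max 18) hi=[23] (size 1, min 23) -> median=20.5
Step 3: insert 13 -> lo=[13, 18] (size 2, max 18) hi=[23] (size 1, min 23) -> median=18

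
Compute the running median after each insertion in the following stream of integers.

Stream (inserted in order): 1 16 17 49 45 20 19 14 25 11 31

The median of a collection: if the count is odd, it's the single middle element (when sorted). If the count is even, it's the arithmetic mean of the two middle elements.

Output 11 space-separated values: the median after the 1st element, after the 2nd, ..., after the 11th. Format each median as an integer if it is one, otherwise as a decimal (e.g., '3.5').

Answer: 1 8.5 16 16.5 17 18.5 19 18 19 18 19

Derivation:
Step 1: insert 1 -> lo=[1] (size 1, max 1) hi=[] (size 0) -> median=1
Step 2: insert 16 -> lo=[1] (size 1, max 1) hi=[16] (size 1, min 16) -> median=8.5
Step 3: insert 17 -> lo=[1, 16] (size 2, max 16) hi=[17] (size 1, min 17) -> median=16
Step 4: insert 49 -> lo=[1, 16] (size 2, max 16) hi=[17, 49] (size 2, min 17) -> median=16.5
Step 5: insert 45 -> lo=[1, 16, 17] (size 3, max 17) hi=[45, 49] (size 2, min 45) -> median=17
Step 6: insert 20 -> lo=[1, 16, 17] (size 3, max 17) hi=[20, 45, 49] (size 3, min 20) -> median=18.5
Step 7: insert 19 -> lo=[1, 16, 17, 19] (size 4, max 19) hi=[20, 45, 49] (size 3, min 20) -> median=19
Step 8: insert 14 -> lo=[1, 14, 16, 17] (size 4, max 17) hi=[19, 20, 45, 49] (size 4, min 19) -> median=18
Step 9: insert 25 -> lo=[1, 14, 16, 17, 19] (size 5, max 19) hi=[20, 25, 45, 49] (size 4, min 20) -> median=19
Step 10: insert 11 -> lo=[1, 11, 14, 16, 17] (size 5, max 17) hi=[19, 20, 25, 45, 49] (size 5, min 19) -> median=18
Step 11: insert 31 -> lo=[1, 11, 14, 16, 17, 19] (size 6, max 19) hi=[20, 25, 31, 45, 49] (size 5, min 20) -> median=19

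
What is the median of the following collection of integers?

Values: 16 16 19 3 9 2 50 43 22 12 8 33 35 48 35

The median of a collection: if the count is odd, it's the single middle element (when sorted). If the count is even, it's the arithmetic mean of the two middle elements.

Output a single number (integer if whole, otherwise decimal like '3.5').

Step 1: insert 16 -> lo=[16] (size 1, max 16) hi=[] (size 0) -> median=16
Step 2: insert 16 -> lo=[16] (size 1, max 16) hi=[16] (size 1, min 16) -> median=16
Step 3: insert 19 -> lo=[16, 16] (size 2, max 16) hi=[19] (size 1, min 19) -> median=16
Step 4: insert 3 -> lo=[3, 16] (size 2, max 16) hi=[16, 19] (size 2, min 16) -> median=16
Step 5: insert 9 -> lo=[3, 9, 16] (size 3, max 16) hi=[16, 19] (size 2, min 16) -> median=16
Step 6: insert 2 -> lo=[2, 3, 9] (size 3, max 9) hi=[16, 16, 19] (size 3, min 16) -> median=12.5
Step 7: insert 50 -> lo=[2, 3, 9, 16] (size 4, max 16) hi=[16, 19, 50] (size 3, min 16) -> median=16
Step 8: insert 43 -> lo=[2, 3, 9, 16] (size 4, max 16) hi=[16, 19, 43, 50] (size 4, min 16) -> median=16
Step 9: insert 22 -> lo=[2, 3, 9, 16, 16] (size 5, max 16) hi=[19, 22, 43, 50] (size 4, min 19) -> median=16
Step 10: insert 12 -> lo=[2, 3, 9, 12, 16] (size 5, max 16) hi=[16, 19, 22, 43, 50] (size 5, min 16) -> median=16
Step 11: insert 8 -> lo=[2, 3, 8, 9, 12, 16] (size 6, max 16) hi=[16, 19, 22, 43, 50] (size 5, min 16) -> median=16
Step 12: insert 33 -> lo=[2, 3, 8, 9, 12, 16] (size 6, max 16) hi=[16, 19, 22, 33, 43, 50] (size 6, min 16) -> median=16
Step 13: insert 35 -> lo=[2, 3, 8, 9, 12, 16, 16] (size 7, max 16) hi=[19, 22, 33, 35, 43, 50] (size 6, min 19) -> median=16
Step 14: insert 48 -> lo=[2, 3, 8, 9, 12, 16, 16] (size 7, max 16) hi=[19, 22, 33, 35, 43, 48, 50] (size 7, min 19) -> median=17.5
Step 15: insert 35 -> lo=[2, 3, 8, 9, 12, 16, 16, 19] (size 8, max 19) hi=[22, 33, 35, 35, 43, 48, 50] (size 7, min 22) -> median=19

Answer: 19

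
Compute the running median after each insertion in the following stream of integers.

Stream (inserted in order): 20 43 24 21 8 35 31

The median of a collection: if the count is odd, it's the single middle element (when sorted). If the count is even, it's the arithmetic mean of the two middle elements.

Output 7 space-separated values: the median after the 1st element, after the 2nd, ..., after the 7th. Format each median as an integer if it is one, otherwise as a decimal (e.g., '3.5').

Answer: 20 31.5 24 22.5 21 22.5 24

Derivation:
Step 1: insert 20 -> lo=[20] (size 1, max 20) hi=[] (size 0) -> median=20
Step 2: insert 43 -> lo=[20] (size 1, max 20) hi=[43] (size 1, min 43) -> median=31.5
Step 3: insert 24 -> lo=[20, 24] (size 2, max 24) hi=[43] (size 1, min 43) -> median=24
Step 4: insert 21 -> lo=[20, 21] (size 2, max 21) hi=[24, 43] (size 2, min 24) -> median=22.5
Step 5: insert 8 -> lo=[8, 20, 21] (size 3, max 21) hi=[24, 43] (size 2, min 24) -> median=21
Step 6: insert 35 -> lo=[8, 20, 21] (size 3, max 21) hi=[24, 35, 43] (size 3, min 24) -> median=22.5
Step 7: insert 31 -> lo=[8, 20, 21, 24] (size 4, max 24) hi=[31, 35, 43] (size 3, min 31) -> median=24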